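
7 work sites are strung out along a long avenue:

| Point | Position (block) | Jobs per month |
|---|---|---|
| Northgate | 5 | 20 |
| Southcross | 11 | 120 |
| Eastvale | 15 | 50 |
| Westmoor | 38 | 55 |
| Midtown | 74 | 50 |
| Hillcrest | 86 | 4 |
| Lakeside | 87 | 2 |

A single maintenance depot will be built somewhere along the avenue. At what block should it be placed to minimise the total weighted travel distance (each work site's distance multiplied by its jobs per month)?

x = 15

For a sum of weighted absolute distances on a line, the optimum is the weighted median (not the mean). Total weight W = 301; half-weight = 150.5.
Sort by position and accumulate weight:
  block 5 (Northgate, w=20) → cum 20
  block 11 (Southcross, w=120) → cum 140
  block 15 (Eastvale, w=50) → cum 190  ≥ 150.5 → median here
  block 38 (Westmoor, w=55) → cum 245
  block 74 (Midtown, w=50) → cum 295
  block 86 (Hillcrest, w=4) → cum 299
  block 87 (Lakeside, w=2) → cum 301
Optimal location: block 15.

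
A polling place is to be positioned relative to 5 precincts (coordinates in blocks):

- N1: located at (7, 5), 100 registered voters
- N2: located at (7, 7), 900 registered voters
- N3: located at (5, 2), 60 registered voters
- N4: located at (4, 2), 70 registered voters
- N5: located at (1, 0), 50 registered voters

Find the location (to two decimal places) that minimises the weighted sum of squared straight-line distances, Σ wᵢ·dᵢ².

The minimiser of Σwᵢ‖p−pᵢ‖² is the weighted centroid p* = (Σwᵢpᵢ)/(Σwᵢ).
Σwᵢ = 1180.
Σwᵢxᵢ = 100·7 + 900·7 + 60·5 + 70·4 + 50·1 = 7630.
Σwᵢyᵢ = 100·5 + 900·7 + 60·2 + 70·2 + 50·0 = 7060.
x* = 7630/1180 = 6.47, y* = 7060/1180 = 5.98.

(6.47, 5.98)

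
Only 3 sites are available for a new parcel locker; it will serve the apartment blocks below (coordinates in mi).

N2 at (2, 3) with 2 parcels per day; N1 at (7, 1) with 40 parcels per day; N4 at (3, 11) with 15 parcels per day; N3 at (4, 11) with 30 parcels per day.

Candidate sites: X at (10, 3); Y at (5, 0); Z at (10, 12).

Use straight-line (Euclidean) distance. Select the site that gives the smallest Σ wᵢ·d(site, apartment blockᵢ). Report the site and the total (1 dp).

Y, total 597.0 mi

Total weighted distance at each candidate:
  X (10, 3): total = 619.7
  Y (5, 0): total = 597.0
  Z (10, 12): total = 768.7
Minimum is at Y with total 597.0 mi.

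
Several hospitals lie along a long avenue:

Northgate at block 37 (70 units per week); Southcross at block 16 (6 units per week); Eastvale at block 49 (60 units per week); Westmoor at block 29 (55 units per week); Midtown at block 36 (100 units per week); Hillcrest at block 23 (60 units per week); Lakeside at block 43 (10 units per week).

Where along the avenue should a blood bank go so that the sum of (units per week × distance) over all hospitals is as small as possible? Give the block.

x = 36

For a sum of weighted absolute distances on a line, the optimum is the weighted median (not the mean). Total weight W = 361; half-weight = 180.5.
Sort by position and accumulate weight:
  block 16 (Southcross, w=6) → cum 6
  block 23 (Hillcrest, w=60) → cum 66
  block 29 (Westmoor, w=55) → cum 121
  block 36 (Midtown, w=100) → cum 221  ≥ 180.5 → median here
  block 37 (Northgate, w=70) → cum 291
  block 43 (Lakeside, w=10) → cum 301
  block 49 (Eastvale, w=60) → cum 361
Optimal location: block 36.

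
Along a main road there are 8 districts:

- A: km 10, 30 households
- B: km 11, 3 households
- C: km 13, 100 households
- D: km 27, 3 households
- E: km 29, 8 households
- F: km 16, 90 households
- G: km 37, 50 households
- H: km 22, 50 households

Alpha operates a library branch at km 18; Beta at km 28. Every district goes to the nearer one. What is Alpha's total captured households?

273

The indifferent point is the midpoint (18+28)/2 = 23; districts left of it (closer to Alpha at 18) go to Alpha, those right go to Beta.
  A at 10 (w=30) → Alpha
  B at 11 (w=3) → Alpha
  C at 13 (w=100) → Alpha
  F at 16 (w=90) → Alpha
  H at 22 (w=50) → Alpha
  D at 27 (w=3) → Beta
  E at 29 (w=8) → Beta
  G at 37 (w=50) → Beta
Alpha captures 273; Beta captures 61.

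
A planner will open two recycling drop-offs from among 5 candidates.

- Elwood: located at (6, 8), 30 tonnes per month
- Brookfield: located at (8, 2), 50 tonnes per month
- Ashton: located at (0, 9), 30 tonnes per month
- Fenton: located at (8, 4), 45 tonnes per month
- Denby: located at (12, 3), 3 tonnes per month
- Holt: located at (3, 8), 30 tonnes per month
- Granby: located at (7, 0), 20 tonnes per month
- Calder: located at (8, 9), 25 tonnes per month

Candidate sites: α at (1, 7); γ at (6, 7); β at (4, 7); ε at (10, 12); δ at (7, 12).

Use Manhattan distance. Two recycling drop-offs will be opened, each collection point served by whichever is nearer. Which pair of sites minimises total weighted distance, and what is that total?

{α, γ}, total 1075

Evaluate every pair (each demand assigned to the nearer of the two):
  {α, γ}: total = 1075
  {γ, β}: total = 1135
  {γ, ε}: total = 1255
  {γ, δ}: total = 1255
  {α, β}: total = 1391
  {β, δ}: total = 1431
  {β, ε}: total = 1453
  {α, δ}: total = 1667
  {α, ε}: total = 1828
  {ε, δ}: total = 2018
Best pair: {α, γ} with total 1075.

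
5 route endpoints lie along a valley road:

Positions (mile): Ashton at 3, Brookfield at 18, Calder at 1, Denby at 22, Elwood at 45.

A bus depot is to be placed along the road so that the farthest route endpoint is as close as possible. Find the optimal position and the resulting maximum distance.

location 23, max distance 22

The 1-center on a line is the midpoint of the two extreme points: leftmost at 1, rightmost at 45.
Optimal location = (1 + 45)/2 = 23; maximum distance = (45 − 1)/2 = 22.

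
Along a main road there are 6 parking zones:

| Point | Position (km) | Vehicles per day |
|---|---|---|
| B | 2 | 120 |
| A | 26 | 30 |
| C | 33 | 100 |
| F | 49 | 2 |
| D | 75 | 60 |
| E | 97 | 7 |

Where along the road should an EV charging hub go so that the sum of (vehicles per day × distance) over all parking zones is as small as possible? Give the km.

x = 33

For a sum of weighted absolute distances on a line, the optimum is the weighted median (not the mean). Total weight W = 319; half-weight = 159.5.
Sort by position and accumulate weight:
  km 2 (B, w=120) → cum 120
  km 26 (A, w=30) → cum 150
  km 33 (C, w=100) → cum 250  ≥ 159.5 → median here
  km 49 (F, w=2) → cum 252
  km 75 (D, w=60) → cum 312
  km 97 (E, w=7) → cum 319
Optimal location: km 33.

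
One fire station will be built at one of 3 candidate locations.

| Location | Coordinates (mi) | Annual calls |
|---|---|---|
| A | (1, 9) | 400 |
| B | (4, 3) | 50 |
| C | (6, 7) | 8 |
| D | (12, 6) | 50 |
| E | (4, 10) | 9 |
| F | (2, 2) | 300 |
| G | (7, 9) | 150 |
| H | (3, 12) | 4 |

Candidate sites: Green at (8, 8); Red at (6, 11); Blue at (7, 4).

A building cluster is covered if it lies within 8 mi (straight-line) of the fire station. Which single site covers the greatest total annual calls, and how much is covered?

Coverage radius r = 8 mi; a point is covered iff (Δx)²+(Δy)² ≤ 8² = 64.
  Green (8, 8): covers {A, B, C, D, E, G, H} → 671
  Red (6, 11): covers {A, C, D, E, G, H} → 621
  Blue (7, 4): covers {A, B, C, D, E, F, G} → 967
Maximum coverage at Blue: 967 annual calls.

Blue, covering 967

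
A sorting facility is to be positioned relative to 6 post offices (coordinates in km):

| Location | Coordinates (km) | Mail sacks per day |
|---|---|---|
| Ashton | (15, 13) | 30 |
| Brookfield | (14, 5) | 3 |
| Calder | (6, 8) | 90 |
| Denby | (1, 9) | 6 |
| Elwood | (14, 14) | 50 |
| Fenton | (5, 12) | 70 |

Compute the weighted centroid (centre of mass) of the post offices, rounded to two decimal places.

(8.39, 10.92)

The minimiser of Σwᵢ‖p−pᵢ‖² is the weighted centroid p* = (Σwᵢpᵢ)/(Σwᵢ).
Σwᵢ = 249.
Σwᵢxᵢ = 30·15 + 3·14 + 90·6 + 6·1 + 50·14 + 70·5 = 2088.
Σwᵢyᵢ = 30·13 + 3·5 + 90·8 + 6·9 + 50·14 + 70·12 = 2719.
x* = 2088/249 = 8.39, y* = 2719/249 = 10.92.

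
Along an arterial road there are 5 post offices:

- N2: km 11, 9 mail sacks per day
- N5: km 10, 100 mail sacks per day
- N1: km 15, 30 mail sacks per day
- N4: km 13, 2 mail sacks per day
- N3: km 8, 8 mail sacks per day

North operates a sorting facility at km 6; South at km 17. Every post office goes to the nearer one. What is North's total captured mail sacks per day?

117

The indifferent point is the midpoint (6+17)/2 = 11.5; post offices left of it (closer to North at 6) go to North, those right go to South.
  N3 at 8 (w=8) → North
  N5 at 10 (w=100) → North
  N2 at 11 (w=9) → North
  N4 at 13 (w=2) → South
  N1 at 15 (w=30) → South
North captures 117; South captures 32.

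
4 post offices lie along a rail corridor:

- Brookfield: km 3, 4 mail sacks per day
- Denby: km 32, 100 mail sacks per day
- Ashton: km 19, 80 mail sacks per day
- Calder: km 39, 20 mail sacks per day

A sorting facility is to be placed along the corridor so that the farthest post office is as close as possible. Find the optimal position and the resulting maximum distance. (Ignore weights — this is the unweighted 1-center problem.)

location 21, max distance 18

The 1-center on a line is the midpoint of the two extreme points: leftmost at 3, rightmost at 39.
Optimal location = (3 + 39)/2 = 21; maximum distance = (39 − 3)/2 = 18.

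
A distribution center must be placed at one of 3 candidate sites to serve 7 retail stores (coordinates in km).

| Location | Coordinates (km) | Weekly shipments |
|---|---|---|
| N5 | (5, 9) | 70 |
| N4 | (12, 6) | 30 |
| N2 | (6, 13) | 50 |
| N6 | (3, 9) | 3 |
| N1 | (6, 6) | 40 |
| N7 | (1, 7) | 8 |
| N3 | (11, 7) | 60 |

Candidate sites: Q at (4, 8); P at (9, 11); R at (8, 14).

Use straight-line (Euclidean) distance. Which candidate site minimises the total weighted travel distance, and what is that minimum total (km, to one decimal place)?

Q, total 1182.6 km

Total weighted distance at each candidate:
  Q (4, 8): total = 1182.6
  P (9, 11): total = 1260.3
  R (8, 14): total = 1675.5
Minimum is at Q with total 1182.6 km.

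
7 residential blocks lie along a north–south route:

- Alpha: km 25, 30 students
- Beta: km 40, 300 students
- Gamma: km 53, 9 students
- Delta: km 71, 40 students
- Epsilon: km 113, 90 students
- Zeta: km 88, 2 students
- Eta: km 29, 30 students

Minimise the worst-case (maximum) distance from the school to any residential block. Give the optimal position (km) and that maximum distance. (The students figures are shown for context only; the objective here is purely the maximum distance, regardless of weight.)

The 1-center on a line is the midpoint of the two extreme points: leftmost at 25, rightmost at 113.
Optimal location = (25 + 113)/2 = 69; maximum distance = (113 − 25)/2 = 44.

location 69, max distance 44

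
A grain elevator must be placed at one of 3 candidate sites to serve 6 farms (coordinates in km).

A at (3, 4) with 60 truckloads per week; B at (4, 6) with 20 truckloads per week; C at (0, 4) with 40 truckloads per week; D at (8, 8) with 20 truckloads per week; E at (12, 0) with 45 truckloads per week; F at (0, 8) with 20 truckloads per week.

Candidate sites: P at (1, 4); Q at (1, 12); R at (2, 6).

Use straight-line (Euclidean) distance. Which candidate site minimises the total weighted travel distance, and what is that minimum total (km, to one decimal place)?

R, total 995.1 km

Total weighted distance at each candidate:
  P (1, 4): total = 1002.5
  Q (1, 12): total = 1927.7
  R (2, 6): total = 995.1
Minimum is at R with total 995.1 km.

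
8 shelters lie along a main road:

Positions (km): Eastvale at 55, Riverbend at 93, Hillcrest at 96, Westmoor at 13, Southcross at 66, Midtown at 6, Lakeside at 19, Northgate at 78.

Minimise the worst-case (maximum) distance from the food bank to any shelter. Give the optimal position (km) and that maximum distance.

The 1-center on a line is the midpoint of the two extreme points: leftmost at 6, rightmost at 96.
Optimal location = (6 + 96)/2 = 51; maximum distance = (96 − 6)/2 = 45.

location 51, max distance 45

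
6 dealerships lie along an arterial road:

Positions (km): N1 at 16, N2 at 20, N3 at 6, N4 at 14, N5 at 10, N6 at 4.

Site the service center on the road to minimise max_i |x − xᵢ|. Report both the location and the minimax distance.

The 1-center on a line is the midpoint of the two extreme points: leftmost at 4, rightmost at 20.
Optimal location = (4 + 20)/2 = 12; maximum distance = (20 − 4)/2 = 8.

location 12, max distance 8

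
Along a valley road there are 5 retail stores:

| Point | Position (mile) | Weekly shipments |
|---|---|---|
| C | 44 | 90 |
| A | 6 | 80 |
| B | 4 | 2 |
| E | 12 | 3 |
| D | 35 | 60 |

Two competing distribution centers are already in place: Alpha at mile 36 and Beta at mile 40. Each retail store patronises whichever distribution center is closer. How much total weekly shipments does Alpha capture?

The indifferent point is the midpoint (36+40)/2 = 38; retail stores left of it (closer to Alpha at 36) go to Alpha, those right go to Beta.
  B at 4 (w=2) → Alpha
  A at 6 (w=80) → Alpha
  E at 12 (w=3) → Alpha
  D at 35 (w=60) → Alpha
  C at 44 (w=90) → Beta
Alpha captures 145; Beta captures 90.

145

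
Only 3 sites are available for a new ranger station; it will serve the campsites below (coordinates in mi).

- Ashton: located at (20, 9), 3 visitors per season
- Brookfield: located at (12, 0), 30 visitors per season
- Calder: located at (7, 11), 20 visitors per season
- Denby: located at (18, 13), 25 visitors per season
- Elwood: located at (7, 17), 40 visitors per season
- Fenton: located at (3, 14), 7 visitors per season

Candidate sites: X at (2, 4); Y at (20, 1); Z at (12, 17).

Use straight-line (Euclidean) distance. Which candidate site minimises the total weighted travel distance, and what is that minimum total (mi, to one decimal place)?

Z, total 1146.8 mi

Total weighted distance at each candidate:
  X (2, 4): total = 1637.6
  Y (20, 1): total = 1872.5
  Z (12, 17): total = 1146.8
Minimum is at Z with total 1146.8 mi.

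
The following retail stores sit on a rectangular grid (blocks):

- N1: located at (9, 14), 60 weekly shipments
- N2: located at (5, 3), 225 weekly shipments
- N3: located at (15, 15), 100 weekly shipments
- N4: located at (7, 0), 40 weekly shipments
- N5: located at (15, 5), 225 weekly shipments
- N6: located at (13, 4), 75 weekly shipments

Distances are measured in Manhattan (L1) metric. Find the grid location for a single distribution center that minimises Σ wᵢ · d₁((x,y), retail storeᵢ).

Manhattan distance separates: Σwᵢ(|x−xᵢ|+|y−yᵢ|) = Σwᵢ|x−xᵢ| + Σwᵢ|y−yᵢ|, so x and y are optimised independently as 1-D weighted medians.
Total weight W = 725; half = 362.5.
x-coordinate, sorted with cumulative weight:
  x=5 (N2, w=225) cum 225
  x=7 (N4, w=40) cum 265
  x=9 (N1, w=60) cum 325
  x=13 (N6, w=75) cum 400  ← median
  x=15 (N3, w=100) cum 500
  x=15 (N5, w=225) cum 725
⇒ x* = 13
y-coordinate, sorted with cumulative weight:
  y=0 (N4, w=40) cum 40
  y=3 (N2, w=225) cum 265
  y=4 (N6, w=75) cum 340
  y=5 (N5, w=225) cum 565  ← median
  y=14 (N1, w=60) cum 625
  y=15 (N3, w=100) cum 725
⇒ y* = 5

(13, 5)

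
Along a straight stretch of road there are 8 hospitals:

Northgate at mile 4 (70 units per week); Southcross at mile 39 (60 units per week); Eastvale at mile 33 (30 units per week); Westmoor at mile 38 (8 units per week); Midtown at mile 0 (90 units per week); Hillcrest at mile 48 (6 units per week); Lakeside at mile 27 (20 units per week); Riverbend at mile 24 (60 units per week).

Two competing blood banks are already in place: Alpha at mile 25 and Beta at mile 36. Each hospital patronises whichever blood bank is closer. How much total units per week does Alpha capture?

240

The indifferent point is the midpoint (25+36)/2 = 30.5; hospitals left of it (closer to Alpha at 25) go to Alpha, those right go to Beta.
  Midtown at 0 (w=90) → Alpha
  Northgate at 4 (w=70) → Alpha
  Riverbend at 24 (w=60) → Alpha
  Lakeside at 27 (w=20) → Alpha
  Eastvale at 33 (w=30) → Beta
  Westmoor at 38 (w=8) → Beta
  Southcross at 39 (w=60) → Beta
  Hillcrest at 48 (w=6) → Beta
Alpha captures 240; Beta captures 104.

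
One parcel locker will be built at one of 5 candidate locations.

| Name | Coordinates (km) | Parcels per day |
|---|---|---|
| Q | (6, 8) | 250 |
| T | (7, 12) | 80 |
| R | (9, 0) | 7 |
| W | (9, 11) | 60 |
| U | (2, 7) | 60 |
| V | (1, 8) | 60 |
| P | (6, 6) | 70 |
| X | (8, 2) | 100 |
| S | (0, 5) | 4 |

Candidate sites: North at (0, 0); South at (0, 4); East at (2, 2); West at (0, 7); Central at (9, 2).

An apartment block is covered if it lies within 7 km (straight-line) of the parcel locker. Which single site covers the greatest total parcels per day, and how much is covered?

West, covering 444

Coverage radius r = 7 km; a point is covered iff (Δx)²+(Δy)² ≤ 7² = 49.
  North (0, 0): covers {S} → 4
  South (0, 4): covers {U, V, P, S} → 194
  East (2, 2): covers {U, V, P, X, S} → 294
  West (0, 7): covers {Q, U, V, P, S} → 444
  Central (9, 2): covers {Q, R, P, X} → 427
Maximum coverage at West: 444 parcels per day.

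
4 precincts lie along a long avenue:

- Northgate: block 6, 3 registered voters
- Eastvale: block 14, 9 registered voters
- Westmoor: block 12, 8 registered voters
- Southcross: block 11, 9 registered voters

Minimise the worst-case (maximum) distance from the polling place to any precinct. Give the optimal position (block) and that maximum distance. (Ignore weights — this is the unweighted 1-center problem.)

location 10, max distance 4

The 1-center on a line is the midpoint of the two extreme points: leftmost at 6, rightmost at 14.
Optimal location = (6 + 14)/2 = 10; maximum distance = (14 − 6)/2 = 4.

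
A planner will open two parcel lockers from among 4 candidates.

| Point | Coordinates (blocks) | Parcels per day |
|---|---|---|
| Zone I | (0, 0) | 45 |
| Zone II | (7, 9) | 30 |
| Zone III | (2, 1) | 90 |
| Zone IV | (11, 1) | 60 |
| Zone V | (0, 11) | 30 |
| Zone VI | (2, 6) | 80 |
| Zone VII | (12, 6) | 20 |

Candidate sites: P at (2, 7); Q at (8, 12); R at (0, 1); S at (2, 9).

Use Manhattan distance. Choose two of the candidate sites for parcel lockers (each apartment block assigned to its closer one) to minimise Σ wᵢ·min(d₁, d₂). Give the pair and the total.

Evaluate every pair (each demand assigned to the nearer of the two):
  {P, R}: total = 1575
  {R, S}: total = 1655
  {Q, R}: total = 2035
  {P, Q}: total = 2365
  {P, S}: total = 2415
  {Q, S}: total = 2735
Best pair: {P, R} with total 1575.

{P, R}, total 1575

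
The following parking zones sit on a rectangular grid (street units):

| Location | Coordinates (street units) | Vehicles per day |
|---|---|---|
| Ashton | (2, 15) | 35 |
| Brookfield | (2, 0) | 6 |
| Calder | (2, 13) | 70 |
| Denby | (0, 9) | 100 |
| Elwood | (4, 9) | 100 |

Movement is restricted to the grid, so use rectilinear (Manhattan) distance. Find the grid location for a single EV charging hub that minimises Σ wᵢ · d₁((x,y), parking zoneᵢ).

(2, 9)

Manhattan distance separates: Σwᵢ(|x−xᵢ|+|y−yᵢ|) = Σwᵢ|x−xᵢ| + Σwᵢ|y−yᵢ|, so x and y are optimised independently as 1-D weighted medians.
Total weight W = 311; half = 155.5.
x-coordinate, sorted with cumulative weight:
  x=0 (Denby, w=100) cum 100
  x=2 (Ashton, w=35) cum 135
  x=2 (Brookfield, w=6) cum 141
  x=2 (Calder, w=70) cum 211  ← median
  x=4 (Elwood, w=100) cum 311
⇒ x* = 2
y-coordinate, sorted with cumulative weight:
  y=0 (Brookfield, w=6) cum 6
  y=9 (Denby, w=100) cum 106
  y=9 (Elwood, w=100) cum 206  ← median
  y=13 (Calder, w=70) cum 276
  y=15 (Ashton, w=35) cum 311
⇒ y* = 9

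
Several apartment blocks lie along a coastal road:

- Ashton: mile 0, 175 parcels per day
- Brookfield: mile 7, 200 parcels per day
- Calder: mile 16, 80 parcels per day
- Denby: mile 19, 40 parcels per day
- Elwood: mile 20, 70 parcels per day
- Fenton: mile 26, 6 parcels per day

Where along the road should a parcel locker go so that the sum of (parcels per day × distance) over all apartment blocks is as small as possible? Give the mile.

x = 7

For a sum of weighted absolute distances on a line, the optimum is the weighted median (not the mean). Total weight W = 571; half-weight = 285.5.
Sort by position and accumulate weight:
  mile 0 (Ashton, w=175) → cum 175
  mile 7 (Brookfield, w=200) → cum 375  ≥ 285.5 → median here
  mile 16 (Calder, w=80) → cum 455
  mile 19 (Denby, w=40) → cum 495
  mile 20 (Elwood, w=70) → cum 565
  mile 26 (Fenton, w=6) → cum 571
Optimal location: mile 7.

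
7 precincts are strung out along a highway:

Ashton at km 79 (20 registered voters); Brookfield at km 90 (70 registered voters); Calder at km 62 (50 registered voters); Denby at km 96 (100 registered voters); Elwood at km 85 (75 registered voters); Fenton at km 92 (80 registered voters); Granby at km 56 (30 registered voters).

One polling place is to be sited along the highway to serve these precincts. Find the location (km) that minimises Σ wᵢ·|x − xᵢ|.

x = 90

For a sum of weighted absolute distances on a line, the optimum is the weighted median (not the mean). Total weight W = 425; half-weight = 212.5.
Sort by position and accumulate weight:
  km 56 (Granby, w=30) → cum 30
  km 62 (Calder, w=50) → cum 80
  km 79 (Ashton, w=20) → cum 100
  km 85 (Elwood, w=75) → cum 175
  km 90 (Brookfield, w=70) → cum 245  ≥ 212.5 → median here
  km 92 (Fenton, w=80) → cum 325
  km 96 (Denby, w=100) → cum 425
Optimal location: km 90.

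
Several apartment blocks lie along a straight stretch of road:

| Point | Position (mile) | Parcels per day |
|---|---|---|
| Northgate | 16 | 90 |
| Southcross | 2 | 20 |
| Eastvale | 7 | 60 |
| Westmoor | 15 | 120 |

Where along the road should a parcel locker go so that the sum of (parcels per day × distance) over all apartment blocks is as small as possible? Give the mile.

x = 15

For a sum of weighted absolute distances on a line, the optimum is the weighted median (not the mean). Total weight W = 290; half-weight = 145.
Sort by position and accumulate weight:
  mile 2 (Southcross, w=20) → cum 20
  mile 7 (Eastvale, w=60) → cum 80
  mile 15 (Westmoor, w=120) → cum 200  ≥ 145 → median here
  mile 16 (Northgate, w=90) → cum 290
Optimal location: mile 15.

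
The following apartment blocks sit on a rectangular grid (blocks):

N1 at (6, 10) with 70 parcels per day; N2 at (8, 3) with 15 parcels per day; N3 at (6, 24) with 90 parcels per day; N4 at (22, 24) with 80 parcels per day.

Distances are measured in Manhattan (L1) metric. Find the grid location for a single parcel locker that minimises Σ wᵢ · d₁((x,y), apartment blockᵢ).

Manhattan distance separates: Σwᵢ(|x−xᵢ|+|y−yᵢ|) = Σwᵢ|x−xᵢ| + Σwᵢ|y−yᵢ|, so x and y are optimised independently as 1-D weighted medians.
Total weight W = 255; half = 127.5.
x-coordinate, sorted with cumulative weight:
  x=6 (N1, w=70) cum 70
  x=6 (N3, w=90) cum 160  ← median
  x=8 (N2, w=15) cum 175
  x=22 (N4, w=80) cum 255
⇒ x* = 6
y-coordinate, sorted with cumulative weight:
  y=3 (N2, w=15) cum 15
  y=10 (N1, w=70) cum 85
  y=24 (N3, w=90) cum 175  ← median
  y=24 (N4, w=80) cum 255
⇒ y* = 24

(6, 24)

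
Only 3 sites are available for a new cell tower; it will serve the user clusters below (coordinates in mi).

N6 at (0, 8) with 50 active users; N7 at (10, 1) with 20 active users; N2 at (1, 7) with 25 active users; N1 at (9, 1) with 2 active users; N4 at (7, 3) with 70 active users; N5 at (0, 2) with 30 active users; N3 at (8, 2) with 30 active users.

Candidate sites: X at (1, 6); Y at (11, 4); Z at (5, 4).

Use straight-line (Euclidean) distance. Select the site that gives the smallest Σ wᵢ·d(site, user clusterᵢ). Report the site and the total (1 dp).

Z, total 998.0 mi

Total weighted distance at each candidate:
  X (1, 6): total = 1196.7
  Y (11, 4): total = 1648.9
  Z (5, 4): total = 998.0
Minimum is at Z with total 998.0 mi.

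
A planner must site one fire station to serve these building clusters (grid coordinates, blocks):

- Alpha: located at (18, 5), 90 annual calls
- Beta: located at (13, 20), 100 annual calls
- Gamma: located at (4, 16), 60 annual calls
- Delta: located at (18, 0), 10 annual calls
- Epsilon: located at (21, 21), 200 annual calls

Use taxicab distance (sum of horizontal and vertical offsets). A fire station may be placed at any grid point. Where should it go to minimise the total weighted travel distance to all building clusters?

Manhattan distance separates: Σwᵢ(|x−xᵢ|+|y−yᵢ|) = Σwᵢ|x−xᵢ| + Σwᵢ|y−yᵢ|, so x and y are optimised independently as 1-D weighted medians.
Total weight W = 460; half = 230.
x-coordinate, sorted with cumulative weight:
  x=4 (Gamma, w=60) cum 60
  x=13 (Beta, w=100) cum 160
  x=18 (Alpha, w=90) cum 250  ← median
  x=18 (Delta, w=10) cum 260
  x=21 (Epsilon, w=200) cum 460
⇒ x* = 18
y-coordinate, sorted with cumulative weight:
  y=0 (Delta, w=10) cum 10
  y=5 (Alpha, w=90) cum 100
  y=16 (Gamma, w=60) cum 160
  y=20 (Beta, w=100) cum 260  ← median
  y=21 (Epsilon, w=200) cum 460
⇒ y* = 20

(18, 20)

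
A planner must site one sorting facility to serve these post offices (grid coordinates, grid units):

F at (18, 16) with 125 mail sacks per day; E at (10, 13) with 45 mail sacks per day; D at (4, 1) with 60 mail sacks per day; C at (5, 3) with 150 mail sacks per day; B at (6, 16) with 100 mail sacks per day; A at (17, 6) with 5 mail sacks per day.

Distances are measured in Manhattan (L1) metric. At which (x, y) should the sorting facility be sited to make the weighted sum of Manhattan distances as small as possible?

(6, 13)

Manhattan distance separates: Σwᵢ(|x−xᵢ|+|y−yᵢ|) = Σwᵢ|x−xᵢ| + Σwᵢ|y−yᵢ|, so x and y are optimised independently as 1-D weighted medians.
Total weight W = 485; half = 242.5.
x-coordinate, sorted with cumulative weight:
  x=4 (D, w=60) cum 60
  x=5 (C, w=150) cum 210
  x=6 (B, w=100) cum 310  ← median
  x=10 (E, w=45) cum 355
  x=17 (A, w=5) cum 360
  x=18 (F, w=125) cum 485
⇒ x* = 6
y-coordinate, sorted with cumulative weight:
  y=1 (D, w=60) cum 60
  y=3 (C, w=150) cum 210
  y=6 (A, w=5) cum 215
  y=13 (E, w=45) cum 260  ← median
  y=16 (F, w=125) cum 385
  y=16 (B, w=100) cum 485
⇒ y* = 13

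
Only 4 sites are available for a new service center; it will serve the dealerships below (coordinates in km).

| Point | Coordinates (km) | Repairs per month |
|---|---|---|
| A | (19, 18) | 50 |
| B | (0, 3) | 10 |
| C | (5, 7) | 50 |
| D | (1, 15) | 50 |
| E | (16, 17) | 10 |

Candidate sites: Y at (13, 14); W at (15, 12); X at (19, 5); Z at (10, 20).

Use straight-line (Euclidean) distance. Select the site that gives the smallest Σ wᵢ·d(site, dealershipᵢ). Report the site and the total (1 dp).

Total weighted distance at each candidate:
  Y (13, 14): total = 1706.9
  W (15, 12): total = 1861.4
  X (19, 5): total = 2701.4
  Z (10, 20): total = 1936.5
Minimum is at Y with total 1706.9 km.

Y, total 1706.9 km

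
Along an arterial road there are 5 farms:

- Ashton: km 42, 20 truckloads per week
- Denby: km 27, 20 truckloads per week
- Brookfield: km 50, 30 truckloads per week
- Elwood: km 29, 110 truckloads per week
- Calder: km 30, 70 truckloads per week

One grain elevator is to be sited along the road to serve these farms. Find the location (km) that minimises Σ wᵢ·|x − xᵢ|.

x = 29

For a sum of weighted absolute distances on a line, the optimum is the weighted median (not the mean). Total weight W = 250; half-weight = 125.
Sort by position and accumulate weight:
  km 27 (Denby, w=20) → cum 20
  km 29 (Elwood, w=110) → cum 130  ≥ 125 → median here
  km 30 (Calder, w=70) → cum 200
  km 42 (Ashton, w=20) → cum 220
  km 50 (Brookfield, w=30) → cum 250
Optimal location: km 29.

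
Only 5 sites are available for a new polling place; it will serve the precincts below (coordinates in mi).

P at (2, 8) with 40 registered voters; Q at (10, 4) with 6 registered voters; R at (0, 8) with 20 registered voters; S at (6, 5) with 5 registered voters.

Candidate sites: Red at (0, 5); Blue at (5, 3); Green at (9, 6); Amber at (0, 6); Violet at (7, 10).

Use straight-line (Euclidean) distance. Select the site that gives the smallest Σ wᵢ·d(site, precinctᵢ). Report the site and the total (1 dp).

Total weighted distance at each candidate:
  Red (0, 5): total = 294.5
  Blue (5, 3): total = 416.4
  Green (9, 6): total = 504.8
  Amber (0, 6): total = 244.7
  Violet (7, 10): total = 426.8
Minimum is at Amber with total 244.7 mi.

Amber, total 244.7 mi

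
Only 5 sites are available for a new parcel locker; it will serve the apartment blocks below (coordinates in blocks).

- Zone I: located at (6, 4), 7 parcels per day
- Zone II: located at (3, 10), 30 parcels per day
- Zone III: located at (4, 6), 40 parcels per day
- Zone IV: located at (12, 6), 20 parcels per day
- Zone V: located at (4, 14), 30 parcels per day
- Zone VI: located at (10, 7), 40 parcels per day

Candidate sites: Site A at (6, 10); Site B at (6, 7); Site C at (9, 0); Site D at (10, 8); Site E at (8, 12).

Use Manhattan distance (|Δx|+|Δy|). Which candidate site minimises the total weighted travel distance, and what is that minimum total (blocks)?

Total weighted distance at each candidate:
  Site A (6, 10): total = 1032
  Site B (6, 7): total = 891
  Site C (9, 0): total = 2039
  Site D (10, 8): total = 1126
  Site E (8, 12): total = 1340
Minimum is at Site B with total 891 blocks.

Site B, total 891 blocks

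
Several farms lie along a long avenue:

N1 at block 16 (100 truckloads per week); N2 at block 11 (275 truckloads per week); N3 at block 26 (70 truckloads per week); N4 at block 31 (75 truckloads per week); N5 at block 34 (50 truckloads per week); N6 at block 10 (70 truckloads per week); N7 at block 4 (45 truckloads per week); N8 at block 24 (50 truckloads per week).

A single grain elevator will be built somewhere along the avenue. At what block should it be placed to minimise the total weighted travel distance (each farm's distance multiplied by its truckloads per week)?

For a sum of weighted absolute distances on a line, the optimum is the weighted median (not the mean). Total weight W = 735; half-weight = 367.5.
Sort by position and accumulate weight:
  block 4 (N7, w=45) → cum 45
  block 10 (N6, w=70) → cum 115
  block 11 (N2, w=275) → cum 390  ≥ 367.5 → median here
  block 16 (N1, w=100) → cum 490
  block 24 (N8, w=50) → cum 540
  block 26 (N3, w=70) → cum 610
  block 31 (N4, w=75) → cum 685
  block 34 (N5, w=50) → cum 735
Optimal location: block 11.

x = 11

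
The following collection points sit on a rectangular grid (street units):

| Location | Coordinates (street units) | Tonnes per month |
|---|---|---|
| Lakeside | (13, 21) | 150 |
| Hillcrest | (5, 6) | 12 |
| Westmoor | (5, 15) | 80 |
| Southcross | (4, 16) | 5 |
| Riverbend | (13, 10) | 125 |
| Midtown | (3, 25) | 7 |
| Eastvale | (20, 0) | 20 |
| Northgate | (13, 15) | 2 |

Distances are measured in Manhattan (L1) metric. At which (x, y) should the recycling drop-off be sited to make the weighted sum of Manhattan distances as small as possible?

Manhattan distance separates: Σwᵢ(|x−xᵢ|+|y−yᵢ|) = Σwᵢ|x−xᵢ| + Σwᵢ|y−yᵢ|, so x and y are optimised independently as 1-D weighted medians.
Total weight W = 401; half = 200.5.
x-coordinate, sorted with cumulative weight:
  x=3 (Midtown, w=7) cum 7
  x=4 (Southcross, w=5) cum 12
  x=5 (Hillcrest, w=12) cum 24
  x=5 (Westmoor, w=80) cum 104
  x=13 (Lakeside, w=150) cum 254  ← median
  x=13 (Riverbend, w=125) cum 379
  x=13 (Northgate, w=2) cum 381
  x=20 (Eastvale, w=20) cum 401
⇒ x* = 13
y-coordinate, sorted with cumulative weight:
  y=0 (Eastvale, w=20) cum 20
  y=6 (Hillcrest, w=12) cum 32
  y=10 (Riverbend, w=125) cum 157
  y=15 (Westmoor, w=80) cum 237  ← median
  y=15 (Northgate, w=2) cum 239
  y=16 (Southcross, w=5) cum 244
  y=21 (Lakeside, w=150) cum 394
  y=25 (Midtown, w=7) cum 401
⇒ y* = 15

(13, 15)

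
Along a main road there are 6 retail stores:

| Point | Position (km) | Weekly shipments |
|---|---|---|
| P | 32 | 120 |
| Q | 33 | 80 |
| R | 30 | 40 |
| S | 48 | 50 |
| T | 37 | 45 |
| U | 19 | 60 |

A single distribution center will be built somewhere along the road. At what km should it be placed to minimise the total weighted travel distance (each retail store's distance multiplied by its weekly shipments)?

For a sum of weighted absolute distances on a line, the optimum is the weighted median (not the mean). Total weight W = 395; half-weight = 197.5.
Sort by position and accumulate weight:
  km 19 (U, w=60) → cum 60
  km 30 (R, w=40) → cum 100
  km 32 (P, w=120) → cum 220  ≥ 197.5 → median here
  km 33 (Q, w=80) → cum 300
  km 37 (T, w=45) → cum 345
  km 48 (S, w=50) → cum 395
Optimal location: km 32.

x = 32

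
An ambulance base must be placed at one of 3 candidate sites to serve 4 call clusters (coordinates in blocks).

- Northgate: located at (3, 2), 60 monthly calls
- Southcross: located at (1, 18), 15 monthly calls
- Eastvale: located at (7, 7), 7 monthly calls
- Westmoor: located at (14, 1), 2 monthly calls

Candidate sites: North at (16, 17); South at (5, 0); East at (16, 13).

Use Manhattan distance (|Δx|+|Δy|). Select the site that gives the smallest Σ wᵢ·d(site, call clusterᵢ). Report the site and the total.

South, total 653 blocks

Total weighted distance at each candidate:
  North (16, 17): total = 2089
  South (5, 0): total = 653
  East (16, 13): total = 1873
Minimum is at South with total 653 blocks.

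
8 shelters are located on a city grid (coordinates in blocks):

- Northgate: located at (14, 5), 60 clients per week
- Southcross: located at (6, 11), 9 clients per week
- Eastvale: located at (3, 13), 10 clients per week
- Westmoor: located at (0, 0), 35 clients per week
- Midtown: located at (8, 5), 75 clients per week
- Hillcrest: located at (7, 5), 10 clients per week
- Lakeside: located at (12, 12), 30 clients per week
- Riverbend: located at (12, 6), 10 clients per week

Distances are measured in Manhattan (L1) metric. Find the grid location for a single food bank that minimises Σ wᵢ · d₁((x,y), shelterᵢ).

Manhattan distance separates: Σwᵢ(|x−xᵢ|+|y−yᵢ|) = Σwᵢ|x−xᵢ| + Σwᵢ|y−yᵢ|, so x and y are optimised independently as 1-D weighted medians.
Total weight W = 239; half = 119.5.
x-coordinate, sorted with cumulative weight:
  x=0 (Westmoor, w=35) cum 35
  x=3 (Eastvale, w=10) cum 45
  x=6 (Southcross, w=9) cum 54
  x=7 (Hillcrest, w=10) cum 64
  x=8 (Midtown, w=75) cum 139  ← median
  x=12 (Lakeside, w=30) cum 169
  x=12 (Riverbend, w=10) cum 179
  x=14 (Northgate, w=60) cum 239
⇒ x* = 8
y-coordinate, sorted with cumulative weight:
  y=0 (Westmoor, w=35) cum 35
  y=5 (Northgate, w=60) cum 95
  y=5 (Midtown, w=75) cum 170  ← median
  y=5 (Hillcrest, w=10) cum 180
  y=6 (Riverbend, w=10) cum 190
  y=11 (Southcross, w=9) cum 199
  y=12 (Lakeside, w=30) cum 229
  y=13 (Eastvale, w=10) cum 239
⇒ y* = 5

(8, 5)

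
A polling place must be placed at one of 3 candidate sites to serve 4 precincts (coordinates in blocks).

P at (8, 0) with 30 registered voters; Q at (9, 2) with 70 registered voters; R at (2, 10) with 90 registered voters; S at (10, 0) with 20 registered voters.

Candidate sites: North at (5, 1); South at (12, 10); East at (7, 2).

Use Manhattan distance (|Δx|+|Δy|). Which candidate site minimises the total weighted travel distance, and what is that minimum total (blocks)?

East, total 1500 blocks

Total weighted distance at each candidate:
  North (5, 1): total = 1670
  South (12, 10): total = 2330
  East (7, 2): total = 1500
Minimum is at East with total 1500 blocks.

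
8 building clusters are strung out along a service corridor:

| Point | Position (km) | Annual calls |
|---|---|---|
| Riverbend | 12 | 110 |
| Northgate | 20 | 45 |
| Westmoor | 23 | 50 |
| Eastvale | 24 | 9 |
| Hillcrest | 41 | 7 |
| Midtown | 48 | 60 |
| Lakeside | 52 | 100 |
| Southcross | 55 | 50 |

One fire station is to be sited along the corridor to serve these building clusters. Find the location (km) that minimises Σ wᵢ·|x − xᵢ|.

For a sum of weighted absolute distances on a line, the optimum is the weighted median (not the mean). Total weight W = 431; half-weight = 215.5.
Sort by position and accumulate weight:
  km 12 (Riverbend, w=110) → cum 110
  km 20 (Northgate, w=45) → cum 155
  km 23 (Westmoor, w=50) → cum 205
  km 24 (Eastvale, w=9) → cum 214
  km 41 (Hillcrest, w=7) → cum 221  ≥ 215.5 → median here
  km 48 (Midtown, w=60) → cum 281
  km 52 (Lakeside, w=100) → cum 381
  km 55 (Southcross, w=50) → cum 431
Optimal location: km 41.

x = 41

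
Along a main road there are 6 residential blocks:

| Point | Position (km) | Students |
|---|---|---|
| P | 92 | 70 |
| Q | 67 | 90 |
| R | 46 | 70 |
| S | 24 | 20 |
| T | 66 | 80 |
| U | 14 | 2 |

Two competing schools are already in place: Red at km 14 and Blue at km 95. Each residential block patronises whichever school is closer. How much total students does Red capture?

The indifferent point is the midpoint (14+95)/2 = 54.5; residential blocks left of it (closer to Red at 14) go to Red, those right go to Blue.
  U at 14 (w=2) → Red
  S at 24 (w=20) → Red
  R at 46 (w=70) → Red
  T at 66 (w=80) → Blue
  Q at 67 (w=90) → Blue
  P at 92 (w=70) → Blue
Red captures 92; Blue captures 240.

92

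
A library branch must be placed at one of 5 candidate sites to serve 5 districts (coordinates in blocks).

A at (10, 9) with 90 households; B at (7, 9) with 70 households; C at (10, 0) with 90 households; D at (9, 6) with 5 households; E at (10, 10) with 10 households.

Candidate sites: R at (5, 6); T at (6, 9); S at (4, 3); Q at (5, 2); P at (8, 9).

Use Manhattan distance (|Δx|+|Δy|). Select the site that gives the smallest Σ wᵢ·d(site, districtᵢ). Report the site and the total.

P, total 1290 blocks

Total weighted distance at each candidate:
  R (5, 6): total = 2170
  T (6, 9): total = 1680
  S (4, 3): total = 2690
  Q (5, 2): total = 2510
  P (8, 9): total = 1290
Minimum is at P with total 1290 blocks.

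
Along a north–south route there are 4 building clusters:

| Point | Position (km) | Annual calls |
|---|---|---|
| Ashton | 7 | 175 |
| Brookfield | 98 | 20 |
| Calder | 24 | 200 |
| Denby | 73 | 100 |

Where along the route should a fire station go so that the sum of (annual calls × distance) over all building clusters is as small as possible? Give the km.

For a sum of weighted absolute distances on a line, the optimum is the weighted median (not the mean). Total weight W = 495; half-weight = 247.5.
Sort by position and accumulate weight:
  km 7 (Ashton, w=175) → cum 175
  km 24 (Calder, w=200) → cum 375  ≥ 247.5 → median here
  km 73 (Denby, w=100) → cum 475
  km 98 (Brookfield, w=20) → cum 495
Optimal location: km 24.

x = 24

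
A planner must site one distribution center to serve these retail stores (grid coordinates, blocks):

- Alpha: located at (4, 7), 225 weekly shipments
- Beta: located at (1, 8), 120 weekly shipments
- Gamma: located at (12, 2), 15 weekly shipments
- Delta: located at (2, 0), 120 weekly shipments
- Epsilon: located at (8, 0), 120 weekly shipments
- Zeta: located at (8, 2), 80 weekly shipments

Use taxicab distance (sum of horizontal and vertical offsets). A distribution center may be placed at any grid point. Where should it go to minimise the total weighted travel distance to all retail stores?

Manhattan distance separates: Σwᵢ(|x−xᵢ|+|y−yᵢ|) = Σwᵢ|x−xᵢ| + Σwᵢ|y−yᵢ|, so x and y are optimised independently as 1-D weighted medians.
Total weight W = 680; half = 340.
x-coordinate, sorted with cumulative weight:
  x=1 (Beta, w=120) cum 120
  x=2 (Delta, w=120) cum 240
  x=4 (Alpha, w=225) cum 465  ← median
  x=8 (Epsilon, w=120) cum 585
  x=8 (Zeta, w=80) cum 665
  x=12 (Gamma, w=15) cum 680
⇒ x* = 4
y-coordinate, sorted with cumulative weight:
  y=0 (Delta, w=120) cum 120
  y=0 (Epsilon, w=120) cum 240
  y=2 (Gamma, w=15) cum 255
  y=2 (Zeta, w=80) cum 335
  y=7 (Alpha, w=225) cum 560  ← median
  y=8 (Beta, w=120) cum 680
⇒ y* = 7

(4, 7)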